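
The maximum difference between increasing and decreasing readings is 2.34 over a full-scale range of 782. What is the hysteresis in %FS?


Hysteresis = (max difference / full scale) * 100%.
H = (2.34 / 782) * 100
H = 0.299 %FS

0.299 %FS


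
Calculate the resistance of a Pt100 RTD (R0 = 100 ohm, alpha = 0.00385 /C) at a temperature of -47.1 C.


The RTD equation: Rt = R0 * (1 + alpha * T).
Rt = 100 * (1 + 0.00385 * -47.1)
Rt = 100 * (1 + -0.181335)
Rt = 100 * 0.818665
Rt = 81.867 ohm

81.867 ohm


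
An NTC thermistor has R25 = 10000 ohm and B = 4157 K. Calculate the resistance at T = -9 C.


NTC thermistor equation: Rt = R25 * exp(B * (1/T - 1/T25)).
T in Kelvin: 264.15 K, T25 = 298.15 K
1/T - 1/T25 = 1/264.15 - 1/298.15 = 0.00043171
B * (1/T - 1/T25) = 4157 * 0.00043171 = 1.7946
Rt = 10000 * exp(1.7946) = 60172.1 ohm

60172.1 ohm


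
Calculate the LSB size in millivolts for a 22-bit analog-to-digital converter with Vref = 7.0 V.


The resolution (LSB) of an ADC is Vref / 2^n.
LSB = 7.0 / 2^22
LSB = 7.0 / 4194304
LSB = 1.67e-06 V = 0.00166893 mV

0.00166893 mV


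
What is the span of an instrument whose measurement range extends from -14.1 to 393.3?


Span = upper range - lower range.
Span = 393.3 - (-14.1)
Span = 407.4

407.4


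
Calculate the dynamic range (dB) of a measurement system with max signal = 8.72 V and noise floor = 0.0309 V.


Dynamic range = 20 * log10(Vmax / Vnoise).
DR = 20 * log10(8.72 / 0.0309)
DR = 20 * log10(282.2)
DR = 49.01 dB

49.01 dB


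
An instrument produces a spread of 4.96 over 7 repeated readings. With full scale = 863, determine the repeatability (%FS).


Repeatability = (spread / full scale) * 100%.
R = (4.96 / 863) * 100
R = 0.575 %FS

0.575 %FS


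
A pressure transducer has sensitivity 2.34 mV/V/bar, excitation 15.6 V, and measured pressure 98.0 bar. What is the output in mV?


Output = sensitivity * Vex * P.
Vout = 2.34 * 15.6 * 98.0
Vout = 36.504 * 98.0
Vout = 3577.39 mV

3577.39 mV


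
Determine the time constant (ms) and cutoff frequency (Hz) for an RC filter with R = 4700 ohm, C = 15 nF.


Time constant: tau = R * C.
tau = 4700 * 1.50e-08 = 7.05e-05 s
tau = 0.0705 ms
Cutoff frequency: fc = 1 / (2*pi*R*C).
fc = 1 / (2*pi*7.05e-05) = 2257.52 Hz

tau = 0.0705 ms, fc = 2257.52 Hz


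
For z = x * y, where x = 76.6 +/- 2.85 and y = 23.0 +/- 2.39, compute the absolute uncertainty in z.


For a product z = x*y, the relative uncertainty is:
uz/z = sqrt((ux/x)^2 + (uy/y)^2)
Relative uncertainties: ux/x = 2.85/76.6 = 0.037206
uy/y = 2.39/23.0 = 0.103913
z = 76.6 * 23.0 = 1761.8
uz = 1761.8 * sqrt(0.037206^2 + 0.103913^2) = 194.455

194.455


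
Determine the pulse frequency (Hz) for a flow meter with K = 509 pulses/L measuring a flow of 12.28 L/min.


Frequency = K * Q / 60 (converting L/min to L/s).
f = 509 * 12.28 / 60
f = 6250.52 / 60
f = 104.18 Hz

104.18 Hz


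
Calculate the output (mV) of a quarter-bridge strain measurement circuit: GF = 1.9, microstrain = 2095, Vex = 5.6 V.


Quarter bridge output: Vout = (GF * epsilon * Vex) / 4.
Vout = (1.9 * 2095e-6 * 5.6) / 4
Vout = 0.0222908 / 4 V
Vout = 0.0055727 V = 5.5727 mV

5.5727 mV


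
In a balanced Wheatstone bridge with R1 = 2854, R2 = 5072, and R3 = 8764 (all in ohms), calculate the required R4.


At balance: R1*R4 = R2*R3, so R4 = R2*R3/R1.
R4 = 5072 * 8764 / 2854
R4 = 44451008 / 2854
R4 = 15574.99 ohm

15574.99 ohm


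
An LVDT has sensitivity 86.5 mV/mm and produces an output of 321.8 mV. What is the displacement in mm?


Displacement = Vout / sensitivity.
d = 321.8 / 86.5
d = 3.72 mm

3.72 mm


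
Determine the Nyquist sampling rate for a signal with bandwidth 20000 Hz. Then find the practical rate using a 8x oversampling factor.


By Nyquist theorem, fs_min = 2 * fmax.
fs_min = 2 * 20000 = 40000 Hz
Practical rate = 8 * fs_min = 8 * 40000 = 320000 Hz

fs_min = 40000 Hz, fs_practical = 320000 Hz


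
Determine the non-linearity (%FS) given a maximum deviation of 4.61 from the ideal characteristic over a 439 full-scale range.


Linearity error = (max deviation / full scale) * 100%.
Linearity = (4.61 / 439) * 100
Linearity = 1.05 %FS

1.05 %FS


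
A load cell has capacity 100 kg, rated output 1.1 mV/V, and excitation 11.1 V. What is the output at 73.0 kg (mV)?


Vout = rated_output * Vex * (load / capacity).
Vout = 1.1 * 11.1 * (73.0 / 100)
Vout = 1.1 * 11.1 * 0.73
Vout = 8.913 mV

8.913 mV


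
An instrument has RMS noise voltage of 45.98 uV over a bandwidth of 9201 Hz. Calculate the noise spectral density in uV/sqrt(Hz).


Noise spectral density = Vrms / sqrt(BW).
NSD = 45.98 / sqrt(9201)
NSD = 45.98 / 95.9218
NSD = 0.4793 uV/sqrt(Hz)

0.4793 uV/sqrt(Hz)


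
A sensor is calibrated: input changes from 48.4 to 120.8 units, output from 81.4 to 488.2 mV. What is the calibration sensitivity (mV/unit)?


Sensitivity = (y2 - y1) / (x2 - x1).
S = (488.2 - 81.4) / (120.8 - 48.4)
S = 406.8 / 72.4
S = 5.6188 mV/unit

5.6188 mV/unit


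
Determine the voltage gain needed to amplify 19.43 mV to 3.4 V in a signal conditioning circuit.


Gain = Vout / Vin (converting to same units).
G = 3.4 V / 19.43 mV
G = 3400.0 mV / 19.43 mV
G = 174.99

174.99


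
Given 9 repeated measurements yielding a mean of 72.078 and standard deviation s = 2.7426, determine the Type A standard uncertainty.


The standard uncertainty for Type A evaluation is u = s / sqrt(n).
u = 2.7426 / sqrt(9)
u = 2.7426 / 3.0
u = 0.9142

0.9142


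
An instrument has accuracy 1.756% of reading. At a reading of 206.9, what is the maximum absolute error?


Absolute error = (accuracy% / 100) * reading.
Error = (1.756 / 100) * 206.9
Error = 0.01756 * 206.9
Error = 3.6332

3.6332


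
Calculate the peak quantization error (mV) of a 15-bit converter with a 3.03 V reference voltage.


The maximum quantization error is +/- LSB/2.
LSB = Vref / 2^n = 3.03 / 32768 = 9.247e-05 V
Max error = LSB / 2 = 9.247e-05 / 2 = 4.623e-05 V
Max error = 0.0462 mV

0.0462 mV


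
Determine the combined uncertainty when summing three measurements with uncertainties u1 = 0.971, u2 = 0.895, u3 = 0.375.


For a sum of independent quantities, uc = sqrt(u1^2 + u2^2 + u3^2).
uc = sqrt(0.971^2 + 0.895^2 + 0.375^2)
uc = sqrt(0.942841 + 0.801025 + 0.140625)
uc = 1.3728

1.3728


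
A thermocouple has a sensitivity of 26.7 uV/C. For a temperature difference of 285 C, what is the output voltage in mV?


The thermocouple output V = sensitivity * dT.
V = 26.7 uV/C * 285 C
V = 7609.5 uV
V = 7.609 mV

7.609 mV


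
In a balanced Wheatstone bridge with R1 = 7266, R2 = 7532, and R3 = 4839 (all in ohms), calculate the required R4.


At balance: R1*R4 = R2*R3, so R4 = R2*R3/R1.
R4 = 7532 * 4839 / 7266
R4 = 36447348 / 7266
R4 = 5016.15 ohm

5016.15 ohm


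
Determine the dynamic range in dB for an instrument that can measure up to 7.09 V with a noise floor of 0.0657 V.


Dynamic range = 20 * log10(Vmax / Vnoise).
DR = 20 * log10(7.09 / 0.0657)
DR = 20 * log10(107.91)
DR = 40.66 dB

40.66 dB


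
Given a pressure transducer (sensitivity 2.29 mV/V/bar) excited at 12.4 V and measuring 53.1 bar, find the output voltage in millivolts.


Output = sensitivity * Vex * P.
Vout = 2.29 * 12.4 * 53.1
Vout = 28.396 * 53.1
Vout = 1507.83 mV

1507.83 mV


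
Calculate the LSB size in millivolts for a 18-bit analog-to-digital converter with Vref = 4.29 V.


The resolution (LSB) of an ADC is Vref / 2^n.
LSB = 4.29 / 2^18
LSB = 4.29 / 262144
LSB = 1.637e-05 V = 0.01636505 mV

0.01636505 mV


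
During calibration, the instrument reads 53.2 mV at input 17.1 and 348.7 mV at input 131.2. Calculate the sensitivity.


Sensitivity = (y2 - y1) / (x2 - x1).
S = (348.7 - 53.2) / (131.2 - 17.1)
S = 295.5 / 114.1
S = 2.5898 mV/unit

2.5898 mV/unit


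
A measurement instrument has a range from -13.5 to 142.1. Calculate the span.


Span = upper range - lower range.
Span = 142.1 - (-13.5)
Span = 155.6

155.6


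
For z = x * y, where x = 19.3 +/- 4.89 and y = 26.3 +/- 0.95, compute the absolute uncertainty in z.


For a product z = x*y, the relative uncertainty is:
uz/z = sqrt((ux/x)^2 + (uy/y)^2)
Relative uncertainties: ux/x = 4.89/19.3 = 0.253368
uy/y = 0.95/26.3 = 0.036122
z = 19.3 * 26.3 = 507.6
uz = 507.6 * sqrt(0.253368^2 + 0.036122^2) = 129.907

129.907


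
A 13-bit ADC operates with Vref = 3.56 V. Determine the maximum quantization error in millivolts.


The maximum quantization error is +/- LSB/2.
LSB = Vref / 2^n = 3.56 / 8192 = 0.00043457 V
Max error = LSB / 2 = 0.00043457 / 2 = 0.00021729 V
Max error = 0.2173 mV

0.2173 mV


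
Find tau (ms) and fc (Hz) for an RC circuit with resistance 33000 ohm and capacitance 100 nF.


Time constant: tau = R * C.
tau = 33000 * 1.00e-07 = 0.0033 s
tau = 3.3 ms
Cutoff frequency: fc = 1 / (2*pi*R*C).
fc = 1 / (2*pi*0.0033) = 48.23 Hz

tau = 3.3 ms, fc = 48.23 Hz


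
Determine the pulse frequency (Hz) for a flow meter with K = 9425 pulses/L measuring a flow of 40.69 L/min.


Frequency = K * Q / 60 (converting L/min to L/s).
f = 9425 * 40.69 / 60
f = 383503.25 / 60
f = 6391.72 Hz

6391.72 Hz


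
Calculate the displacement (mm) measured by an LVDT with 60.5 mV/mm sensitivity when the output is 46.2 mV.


Displacement = Vout / sensitivity.
d = 46.2 / 60.5
d = 0.764 mm

0.764 mm


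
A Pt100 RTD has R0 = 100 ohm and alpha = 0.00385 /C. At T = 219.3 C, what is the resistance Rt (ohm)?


The RTD equation: Rt = R0 * (1 + alpha * T).
Rt = 100 * (1 + 0.00385 * 219.3)
Rt = 100 * (1 + 0.844305)
Rt = 100 * 1.844305
Rt = 184.43 ohm

184.43 ohm


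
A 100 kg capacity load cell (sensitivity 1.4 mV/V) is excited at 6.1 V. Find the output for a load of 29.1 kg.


Vout = rated_output * Vex * (load / capacity).
Vout = 1.4 * 6.1 * (29.1 / 100)
Vout = 1.4 * 6.1 * 0.291
Vout = 2.485 mV

2.485 mV


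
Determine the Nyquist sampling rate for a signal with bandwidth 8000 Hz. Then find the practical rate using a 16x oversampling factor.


By Nyquist theorem, fs_min = 2 * fmax.
fs_min = 2 * 8000 = 16000 Hz
Practical rate = 16 * fs_min = 16 * 16000 = 256000 Hz

fs_min = 16000 Hz, fs_practical = 256000 Hz


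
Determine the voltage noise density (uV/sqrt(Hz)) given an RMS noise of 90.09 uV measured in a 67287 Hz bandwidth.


Noise spectral density = Vrms / sqrt(BW).
NSD = 90.09 / sqrt(67287)
NSD = 90.09 / 259.3974
NSD = 0.3473 uV/sqrt(Hz)

0.3473 uV/sqrt(Hz)


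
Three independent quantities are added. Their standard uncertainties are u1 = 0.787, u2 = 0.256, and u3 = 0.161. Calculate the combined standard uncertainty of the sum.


For a sum of independent quantities, uc = sqrt(u1^2 + u2^2 + u3^2).
uc = sqrt(0.787^2 + 0.256^2 + 0.161^2)
uc = sqrt(0.619369 + 0.065536 + 0.025921)
uc = 0.8431

0.8431


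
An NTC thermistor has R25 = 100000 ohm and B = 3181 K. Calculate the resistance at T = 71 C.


NTC thermistor equation: Rt = R25 * exp(B * (1/T - 1/T25)).
T in Kelvin: 344.15 K, T25 = 298.15 K
1/T - 1/T25 = 1/344.15 - 1/298.15 = -0.00044831
B * (1/T - 1/T25) = 3181 * -0.00044831 = -1.4261
Rt = 100000 * exp(-1.4261) = 24025.3 ohm

24025.3 ohm


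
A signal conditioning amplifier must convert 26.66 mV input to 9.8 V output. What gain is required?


Gain = Vout / Vin (converting to same units).
G = 9.8 V / 26.66 mV
G = 9800.0 mV / 26.66 mV
G = 367.59

367.59


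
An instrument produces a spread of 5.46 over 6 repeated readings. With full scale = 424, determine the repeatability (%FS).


Repeatability = (spread / full scale) * 100%.
R = (5.46 / 424) * 100
R = 1.288 %FS

1.288 %FS


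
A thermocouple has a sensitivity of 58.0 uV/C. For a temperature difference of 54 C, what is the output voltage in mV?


The thermocouple output V = sensitivity * dT.
V = 58.0 uV/C * 54 C
V = 3132.0 uV
V = 3.132 mV

3.132 mV


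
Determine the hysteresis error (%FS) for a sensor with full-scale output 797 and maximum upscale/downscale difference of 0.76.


Hysteresis = (max difference / full scale) * 100%.
H = (0.76 / 797) * 100
H = 0.095 %FS

0.095 %FS


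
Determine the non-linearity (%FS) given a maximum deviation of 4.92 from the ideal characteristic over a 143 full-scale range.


Linearity error = (max deviation / full scale) * 100%.
Linearity = (4.92 / 143) * 100
Linearity = 3.441 %FS

3.441 %FS


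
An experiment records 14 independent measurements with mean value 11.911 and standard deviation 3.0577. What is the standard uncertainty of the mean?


The standard uncertainty for Type A evaluation is u = s / sqrt(n).
u = 3.0577 / sqrt(14)
u = 3.0577 / 3.7417
u = 0.8172

0.8172


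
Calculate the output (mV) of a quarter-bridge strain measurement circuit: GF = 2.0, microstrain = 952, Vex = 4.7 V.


Quarter bridge output: Vout = (GF * epsilon * Vex) / 4.
Vout = (2.0 * 952e-6 * 4.7) / 4
Vout = 0.0089488 / 4 V
Vout = 0.0022372 V = 2.2372 mV

2.2372 mV


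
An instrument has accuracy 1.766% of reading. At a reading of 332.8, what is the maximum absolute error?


Absolute error = (accuracy% / 100) * reading.
Error = (1.766 / 100) * 332.8
Error = 0.01766 * 332.8
Error = 5.8772

5.8772


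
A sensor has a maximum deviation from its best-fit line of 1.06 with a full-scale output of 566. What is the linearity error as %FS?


Linearity error = (max deviation / full scale) * 100%.
Linearity = (1.06 / 566) * 100
Linearity = 0.187 %FS

0.187 %FS


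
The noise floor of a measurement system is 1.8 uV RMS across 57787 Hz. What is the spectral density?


Noise spectral density = Vrms / sqrt(BW).
NSD = 1.8 / sqrt(57787)
NSD = 1.8 / 240.3893
NSD = 0.0075 uV/sqrt(Hz)

0.0075 uV/sqrt(Hz)


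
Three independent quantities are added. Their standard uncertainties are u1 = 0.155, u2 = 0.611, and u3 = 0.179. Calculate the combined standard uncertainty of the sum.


For a sum of independent quantities, uc = sqrt(u1^2 + u2^2 + u3^2).
uc = sqrt(0.155^2 + 0.611^2 + 0.179^2)
uc = sqrt(0.024025 + 0.373321 + 0.032041)
uc = 0.6553

0.6553


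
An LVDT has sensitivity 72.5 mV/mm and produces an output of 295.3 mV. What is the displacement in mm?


Displacement = Vout / sensitivity.
d = 295.3 / 72.5
d = 4.073 mm

4.073 mm


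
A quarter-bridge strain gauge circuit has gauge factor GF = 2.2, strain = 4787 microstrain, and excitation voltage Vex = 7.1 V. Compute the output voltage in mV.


Quarter bridge output: Vout = (GF * epsilon * Vex) / 4.
Vout = (2.2 * 4787e-6 * 7.1) / 4
Vout = 0.07477294 / 4 V
Vout = 0.01869324 V = 18.6932 mV

18.6932 mV


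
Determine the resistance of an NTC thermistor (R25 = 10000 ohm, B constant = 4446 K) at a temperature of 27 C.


NTC thermistor equation: Rt = R25 * exp(B * (1/T - 1/T25)).
T in Kelvin: 300.15 K, T25 = 298.15 K
1/T - 1/T25 = 1/300.15 - 1/298.15 = -2.235e-05
B * (1/T - 1/T25) = 4446 * -2.235e-05 = -0.0994
Rt = 10000 * exp(-0.0994) = 9054.1 ohm

9054.1 ohm


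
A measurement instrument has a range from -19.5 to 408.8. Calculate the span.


Span = upper range - lower range.
Span = 408.8 - (-19.5)
Span = 428.3

428.3


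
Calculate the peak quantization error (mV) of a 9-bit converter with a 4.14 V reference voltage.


The maximum quantization error is +/- LSB/2.
LSB = Vref / 2^n = 4.14 / 512 = 0.00808594 V
Max error = LSB / 2 = 0.00808594 / 2 = 0.00404297 V
Max error = 4.043 mV

4.043 mV


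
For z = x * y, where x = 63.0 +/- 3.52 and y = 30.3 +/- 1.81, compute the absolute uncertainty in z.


For a product z = x*y, the relative uncertainty is:
uz/z = sqrt((ux/x)^2 + (uy/y)^2)
Relative uncertainties: ux/x = 3.52/63.0 = 0.055873
uy/y = 1.81/30.3 = 0.059736
z = 63.0 * 30.3 = 1908.9
uz = 1908.9 * sqrt(0.055873^2 + 0.059736^2) = 156.136

156.136


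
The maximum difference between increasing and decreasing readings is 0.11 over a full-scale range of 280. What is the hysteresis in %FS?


Hysteresis = (max difference / full scale) * 100%.
H = (0.11 / 280) * 100
H = 0.039 %FS

0.039 %FS


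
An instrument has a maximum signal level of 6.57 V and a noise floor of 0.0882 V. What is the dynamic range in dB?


Dynamic range = 20 * log10(Vmax / Vnoise).
DR = 20 * log10(6.57 / 0.0882)
DR = 20 * log10(74.49)
DR = 37.44 dB

37.44 dB


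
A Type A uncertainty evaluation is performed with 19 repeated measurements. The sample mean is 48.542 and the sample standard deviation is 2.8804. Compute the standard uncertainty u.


The standard uncertainty for Type A evaluation is u = s / sqrt(n).
u = 2.8804 / sqrt(19)
u = 2.8804 / 4.3589
u = 0.6608

0.6608


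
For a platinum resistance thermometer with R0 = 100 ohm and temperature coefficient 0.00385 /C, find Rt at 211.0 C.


The RTD equation: Rt = R0 * (1 + alpha * T).
Rt = 100 * (1 + 0.00385 * 211.0)
Rt = 100 * (1 + 0.81235)
Rt = 100 * 1.81235
Rt = 181.235 ohm

181.235 ohm


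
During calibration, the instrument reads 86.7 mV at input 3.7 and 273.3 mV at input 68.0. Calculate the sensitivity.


Sensitivity = (y2 - y1) / (x2 - x1).
S = (273.3 - 86.7) / (68.0 - 3.7)
S = 186.6 / 64.3
S = 2.902 mV/unit

2.902 mV/unit


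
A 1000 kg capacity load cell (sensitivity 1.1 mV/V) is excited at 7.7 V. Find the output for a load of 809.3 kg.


Vout = rated_output * Vex * (load / capacity).
Vout = 1.1 * 7.7 * (809.3 / 1000)
Vout = 1.1 * 7.7 * 0.8093
Vout = 6.855 mV

6.855 mV


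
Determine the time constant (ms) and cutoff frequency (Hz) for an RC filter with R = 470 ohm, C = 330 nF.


Time constant: tau = R * C.
tau = 470 * 3.30e-07 = 0.0001551 s
tau = 0.1551 ms
Cutoff frequency: fc = 1 / (2*pi*R*C).
fc = 1 / (2*pi*0.0001551) = 1026.14 Hz

tau = 0.1551 ms, fc = 1026.14 Hz


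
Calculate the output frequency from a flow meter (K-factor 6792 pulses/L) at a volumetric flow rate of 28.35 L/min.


Frequency = K * Q / 60 (converting L/min to L/s).
f = 6792 * 28.35 / 60
f = 192553.2 / 60
f = 3209.22 Hz

3209.22 Hz


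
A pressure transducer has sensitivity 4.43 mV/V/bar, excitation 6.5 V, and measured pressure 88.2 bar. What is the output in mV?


Output = sensitivity * Vex * P.
Vout = 4.43 * 6.5 * 88.2
Vout = 28.795 * 88.2
Vout = 2539.72 mV

2539.72 mV


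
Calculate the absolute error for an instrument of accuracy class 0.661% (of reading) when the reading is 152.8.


Absolute error = (accuracy% / 100) * reading.
Error = (0.661 / 100) * 152.8
Error = 0.00661 * 152.8
Error = 1.01

1.01


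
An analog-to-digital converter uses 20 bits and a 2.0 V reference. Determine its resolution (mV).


The resolution (LSB) of an ADC is Vref / 2^n.
LSB = 2.0 / 2^20
LSB = 2.0 / 1048576
LSB = 1.91e-06 V = 0.00190735 mV

0.00190735 mV


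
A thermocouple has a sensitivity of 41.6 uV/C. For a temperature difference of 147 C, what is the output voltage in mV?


The thermocouple output V = sensitivity * dT.
V = 41.6 uV/C * 147 C
V = 6115.2 uV
V = 6.115 mV

6.115 mV


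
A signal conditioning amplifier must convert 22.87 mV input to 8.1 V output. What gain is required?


Gain = Vout / Vin (converting to same units).
G = 8.1 V / 22.87 mV
G = 8100.0 mV / 22.87 mV
G = 354.18

354.18


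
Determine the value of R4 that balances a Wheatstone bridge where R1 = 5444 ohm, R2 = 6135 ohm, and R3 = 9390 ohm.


At balance: R1*R4 = R2*R3, so R4 = R2*R3/R1.
R4 = 6135 * 9390 / 5444
R4 = 57607650 / 5444
R4 = 10581.86 ohm

10581.86 ohm


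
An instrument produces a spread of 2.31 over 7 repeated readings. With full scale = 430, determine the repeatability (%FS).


Repeatability = (spread / full scale) * 100%.
R = (2.31 / 430) * 100
R = 0.537 %FS

0.537 %FS


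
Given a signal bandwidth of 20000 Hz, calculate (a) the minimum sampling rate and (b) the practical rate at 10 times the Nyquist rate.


By Nyquist theorem, fs_min = 2 * fmax.
fs_min = 2 * 20000 = 40000 Hz
Practical rate = 10 * fs_min = 10 * 40000 = 400000 Hz

fs_min = 40000 Hz, fs_practical = 400000 Hz


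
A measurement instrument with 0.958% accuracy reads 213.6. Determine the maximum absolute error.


Absolute error = (accuracy% / 100) * reading.
Error = (0.958 / 100) * 213.6
Error = 0.00958 * 213.6
Error = 2.0463

2.0463


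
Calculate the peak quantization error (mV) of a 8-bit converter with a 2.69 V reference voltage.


The maximum quantization error is +/- LSB/2.
LSB = Vref / 2^n = 2.69 / 256 = 0.01050781 V
Max error = LSB / 2 = 0.01050781 / 2 = 0.00525391 V
Max error = 5.2539 mV

5.2539 mV


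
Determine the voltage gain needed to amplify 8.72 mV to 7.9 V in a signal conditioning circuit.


Gain = Vout / Vin (converting to same units).
G = 7.9 V / 8.72 mV
G = 7900.0 mV / 8.72 mV
G = 905.96

905.96


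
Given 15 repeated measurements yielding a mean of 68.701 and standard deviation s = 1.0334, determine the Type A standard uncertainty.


The standard uncertainty for Type A evaluation is u = s / sqrt(n).
u = 1.0334 / sqrt(15)
u = 1.0334 / 3.873
u = 0.2668

0.2668


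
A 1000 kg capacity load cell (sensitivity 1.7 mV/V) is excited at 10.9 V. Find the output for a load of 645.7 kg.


Vout = rated_output * Vex * (load / capacity).
Vout = 1.7 * 10.9 * (645.7 / 1000)
Vout = 1.7 * 10.9 * 0.6457
Vout = 11.965 mV

11.965 mV


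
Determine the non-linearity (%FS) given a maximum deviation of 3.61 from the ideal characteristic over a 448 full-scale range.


Linearity error = (max deviation / full scale) * 100%.
Linearity = (3.61 / 448) * 100
Linearity = 0.806 %FS

0.806 %FS


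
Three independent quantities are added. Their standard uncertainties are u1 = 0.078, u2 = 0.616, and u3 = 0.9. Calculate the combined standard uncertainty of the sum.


For a sum of independent quantities, uc = sqrt(u1^2 + u2^2 + u3^2).
uc = sqrt(0.078^2 + 0.616^2 + 0.9^2)
uc = sqrt(0.006084 + 0.379456 + 0.81)
uc = 1.0934

1.0934


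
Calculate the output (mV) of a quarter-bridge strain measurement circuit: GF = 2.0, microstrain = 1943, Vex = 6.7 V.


Quarter bridge output: Vout = (GF * epsilon * Vex) / 4.
Vout = (2.0 * 1943e-6 * 6.7) / 4
Vout = 0.0260362 / 4 V
Vout = 0.00650905 V = 6.509 mV

6.509 mV


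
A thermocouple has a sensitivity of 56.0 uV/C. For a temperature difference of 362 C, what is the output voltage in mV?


The thermocouple output V = sensitivity * dT.
V = 56.0 uV/C * 362 C
V = 20272.0 uV
V = 20.272 mV

20.272 mV


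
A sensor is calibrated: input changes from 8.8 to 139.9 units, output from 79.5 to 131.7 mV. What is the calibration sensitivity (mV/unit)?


Sensitivity = (y2 - y1) / (x2 - x1).
S = (131.7 - 79.5) / (139.9 - 8.8)
S = 52.2 / 131.1
S = 0.3982 mV/unit

0.3982 mV/unit


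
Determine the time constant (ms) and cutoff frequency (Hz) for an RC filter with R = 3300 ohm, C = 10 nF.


Time constant: tau = R * C.
tau = 3300 * 1.00e-08 = 3.3e-05 s
tau = 0.033 ms
Cutoff frequency: fc = 1 / (2*pi*R*C).
fc = 1 / (2*pi*3.3e-05) = 4822.88 Hz

tau = 0.033 ms, fc = 4822.88 Hz


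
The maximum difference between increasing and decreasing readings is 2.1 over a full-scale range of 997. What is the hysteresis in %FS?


Hysteresis = (max difference / full scale) * 100%.
H = (2.1 / 997) * 100
H = 0.211 %FS

0.211 %FS


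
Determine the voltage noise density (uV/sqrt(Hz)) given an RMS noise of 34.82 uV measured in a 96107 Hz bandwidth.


Noise spectral density = Vrms / sqrt(BW).
NSD = 34.82 / sqrt(96107)
NSD = 34.82 / 310.0113
NSD = 0.1123 uV/sqrt(Hz)

0.1123 uV/sqrt(Hz)


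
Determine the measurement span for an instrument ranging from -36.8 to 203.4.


Span = upper range - lower range.
Span = 203.4 - (-36.8)
Span = 240.2

240.2


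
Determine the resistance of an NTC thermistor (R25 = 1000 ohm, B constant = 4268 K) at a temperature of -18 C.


NTC thermistor equation: Rt = R25 * exp(B * (1/T - 1/T25)).
T in Kelvin: 255.15 K, T25 = 298.15 K
1/T - 1/T25 = 1/255.15 - 1/298.15 = 0.00056525
B * (1/T - 1/T25) = 4268 * 0.00056525 = 2.4125
Rt = 1000 * exp(2.4125) = 11161.5 ohm

11161.5 ohm


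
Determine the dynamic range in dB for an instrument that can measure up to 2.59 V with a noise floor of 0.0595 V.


Dynamic range = 20 * log10(Vmax / Vnoise).
DR = 20 * log10(2.59 / 0.0595)
DR = 20 * log10(43.53)
DR = 32.78 dB

32.78 dB


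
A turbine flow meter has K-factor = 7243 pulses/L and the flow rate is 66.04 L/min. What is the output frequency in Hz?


Frequency = K * Q / 60 (converting L/min to L/s).
f = 7243 * 66.04 / 60
f = 478327.72 / 60
f = 7972.13 Hz

7972.13 Hz


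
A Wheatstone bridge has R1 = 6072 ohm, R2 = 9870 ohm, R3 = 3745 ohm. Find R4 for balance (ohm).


At balance: R1*R4 = R2*R3, so R4 = R2*R3/R1.
R4 = 9870 * 3745 / 6072
R4 = 36963150 / 6072
R4 = 6087.48 ohm

6087.48 ohm


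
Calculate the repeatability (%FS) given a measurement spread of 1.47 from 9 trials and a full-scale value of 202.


Repeatability = (spread / full scale) * 100%.
R = (1.47 / 202) * 100
R = 0.728 %FS

0.728 %FS


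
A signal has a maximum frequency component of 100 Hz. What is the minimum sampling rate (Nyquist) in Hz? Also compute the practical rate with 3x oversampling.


By Nyquist theorem, fs_min = 2 * fmax.
fs_min = 2 * 100 = 200 Hz
Practical rate = 3 * fs_min = 3 * 200 = 600 Hz

fs_min = 200 Hz, fs_practical = 600 Hz


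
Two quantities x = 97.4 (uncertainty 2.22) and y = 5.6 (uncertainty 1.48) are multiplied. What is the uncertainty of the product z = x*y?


For a product z = x*y, the relative uncertainty is:
uz/z = sqrt((ux/x)^2 + (uy/y)^2)
Relative uncertainties: ux/x = 2.22/97.4 = 0.022793
uy/y = 1.48/5.6 = 0.264286
z = 97.4 * 5.6 = 545.4
uz = 545.4 * sqrt(0.022793^2 + 0.264286^2) = 144.687

144.687


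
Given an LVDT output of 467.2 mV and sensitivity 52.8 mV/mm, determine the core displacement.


Displacement = Vout / sensitivity.
d = 467.2 / 52.8
d = 8.848 mm

8.848 mm


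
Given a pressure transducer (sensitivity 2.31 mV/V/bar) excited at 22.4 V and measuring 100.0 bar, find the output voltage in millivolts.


Output = sensitivity * Vex * P.
Vout = 2.31 * 22.4 * 100.0
Vout = 51.744 * 100.0
Vout = 5174.4 mV

5174.4 mV


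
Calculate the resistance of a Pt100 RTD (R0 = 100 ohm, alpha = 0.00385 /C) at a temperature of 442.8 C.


The RTD equation: Rt = R0 * (1 + alpha * T).
Rt = 100 * (1 + 0.00385 * 442.8)
Rt = 100 * (1 + 1.70478)
Rt = 100 * 2.70478
Rt = 270.478 ohm

270.478 ohm


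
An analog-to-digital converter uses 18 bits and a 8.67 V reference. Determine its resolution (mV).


The resolution (LSB) of an ADC is Vref / 2^n.
LSB = 8.67 / 2^18
LSB = 8.67 / 262144
LSB = 3.307e-05 V = 0.03307343 mV

0.03307343 mV


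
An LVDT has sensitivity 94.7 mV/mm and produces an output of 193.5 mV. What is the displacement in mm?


Displacement = Vout / sensitivity.
d = 193.5 / 94.7
d = 2.043 mm

2.043 mm


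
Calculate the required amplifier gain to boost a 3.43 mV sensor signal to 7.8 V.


Gain = Vout / Vin (converting to same units).
G = 7.8 V / 3.43 mV
G = 7800.0 mV / 3.43 mV
G = 2274.05

2274.05


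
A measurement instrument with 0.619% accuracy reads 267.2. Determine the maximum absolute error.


Absolute error = (accuracy% / 100) * reading.
Error = (0.619 / 100) * 267.2
Error = 0.00619 * 267.2
Error = 1.654

1.654


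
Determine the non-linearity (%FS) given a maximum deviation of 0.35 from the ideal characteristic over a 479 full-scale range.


Linearity error = (max deviation / full scale) * 100%.
Linearity = (0.35 / 479) * 100
Linearity = 0.073 %FS

0.073 %FS


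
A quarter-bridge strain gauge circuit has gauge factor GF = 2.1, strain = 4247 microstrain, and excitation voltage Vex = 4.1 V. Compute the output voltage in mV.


Quarter bridge output: Vout = (GF * epsilon * Vex) / 4.
Vout = (2.1 * 4247e-6 * 4.1) / 4
Vout = 0.03656667 / 4 V
Vout = 0.00914167 V = 9.1417 mV

9.1417 mV


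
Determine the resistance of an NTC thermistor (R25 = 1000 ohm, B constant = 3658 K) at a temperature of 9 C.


NTC thermistor equation: Rt = R25 * exp(B * (1/T - 1/T25)).
T in Kelvin: 282.15 K, T25 = 298.15 K
1/T - 1/T25 = 1/282.15 - 1/298.15 = 0.0001902
B * (1/T - 1/T25) = 3658 * 0.0001902 = 0.6957
Rt = 1000 * exp(0.6957) = 2005.2 ohm

2005.2 ohm


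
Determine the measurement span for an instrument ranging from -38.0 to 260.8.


Span = upper range - lower range.
Span = 260.8 - (-38.0)
Span = 298.8

298.8


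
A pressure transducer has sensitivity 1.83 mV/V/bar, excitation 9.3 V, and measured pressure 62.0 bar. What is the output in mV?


Output = sensitivity * Vex * P.
Vout = 1.83 * 9.3 * 62.0
Vout = 17.019 * 62.0
Vout = 1055.18 mV

1055.18 mV


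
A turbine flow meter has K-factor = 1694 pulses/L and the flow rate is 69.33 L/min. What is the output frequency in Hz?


Frequency = K * Q / 60 (converting L/min to L/s).
f = 1694 * 69.33 / 60
f = 117445.02 / 60
f = 1957.42 Hz

1957.42 Hz


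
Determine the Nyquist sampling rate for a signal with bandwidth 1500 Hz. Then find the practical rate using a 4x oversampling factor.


By Nyquist theorem, fs_min = 2 * fmax.
fs_min = 2 * 1500 = 3000 Hz
Practical rate = 4 * fs_min = 4 * 3000 = 12000 Hz

fs_min = 3000 Hz, fs_practical = 12000 Hz


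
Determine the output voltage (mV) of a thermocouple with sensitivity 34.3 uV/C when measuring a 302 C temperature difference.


The thermocouple output V = sensitivity * dT.
V = 34.3 uV/C * 302 C
V = 10358.6 uV
V = 10.359 mV

10.359 mV


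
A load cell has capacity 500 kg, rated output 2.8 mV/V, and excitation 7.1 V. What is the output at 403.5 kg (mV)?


Vout = rated_output * Vex * (load / capacity).
Vout = 2.8 * 7.1 * (403.5 / 500)
Vout = 2.8 * 7.1 * 0.807
Vout = 16.043 mV

16.043 mV


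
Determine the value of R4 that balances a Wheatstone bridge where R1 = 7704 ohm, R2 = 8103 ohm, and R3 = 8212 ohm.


At balance: R1*R4 = R2*R3, so R4 = R2*R3/R1.
R4 = 8103 * 8212 / 7704
R4 = 66541836 / 7704
R4 = 8637.31 ohm

8637.31 ohm


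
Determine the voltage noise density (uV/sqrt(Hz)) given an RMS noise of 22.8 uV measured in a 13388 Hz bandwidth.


Noise spectral density = Vrms / sqrt(BW).
NSD = 22.8 / sqrt(13388)
NSD = 22.8 / 115.7065
NSD = 0.1971 uV/sqrt(Hz)

0.1971 uV/sqrt(Hz)


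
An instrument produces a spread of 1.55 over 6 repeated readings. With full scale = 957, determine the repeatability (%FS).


Repeatability = (spread / full scale) * 100%.
R = (1.55 / 957) * 100
R = 0.162 %FS

0.162 %FS


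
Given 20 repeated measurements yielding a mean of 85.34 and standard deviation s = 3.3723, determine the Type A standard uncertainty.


The standard uncertainty for Type A evaluation is u = s / sqrt(n).
u = 3.3723 / sqrt(20)
u = 3.3723 / 4.4721
u = 0.7541

0.7541


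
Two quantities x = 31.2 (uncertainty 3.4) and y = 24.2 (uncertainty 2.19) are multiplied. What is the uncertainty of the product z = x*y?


For a product z = x*y, the relative uncertainty is:
uz/z = sqrt((ux/x)^2 + (uy/y)^2)
Relative uncertainties: ux/x = 3.4/31.2 = 0.108974
uy/y = 2.19/24.2 = 0.090496
z = 31.2 * 24.2 = 755.0
uz = 755.0 * sqrt(0.108974^2 + 0.090496^2) = 106.952

106.952


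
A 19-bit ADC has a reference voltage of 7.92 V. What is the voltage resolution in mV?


The resolution (LSB) of an ADC is Vref / 2^n.
LSB = 7.92 / 2^19
LSB = 7.92 / 524288
LSB = 1.511e-05 V = 0.0151062 mV

0.0151062 mV


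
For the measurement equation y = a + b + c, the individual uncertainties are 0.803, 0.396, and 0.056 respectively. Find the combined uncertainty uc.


For a sum of independent quantities, uc = sqrt(u1^2 + u2^2 + u3^2).
uc = sqrt(0.803^2 + 0.396^2 + 0.056^2)
uc = sqrt(0.644809 + 0.156816 + 0.003136)
uc = 0.8971

0.8971


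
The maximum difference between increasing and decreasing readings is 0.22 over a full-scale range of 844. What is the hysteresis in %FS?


Hysteresis = (max difference / full scale) * 100%.
H = (0.22 / 844) * 100
H = 0.026 %FS

0.026 %FS


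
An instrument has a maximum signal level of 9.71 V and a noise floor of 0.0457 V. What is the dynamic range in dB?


Dynamic range = 20 * log10(Vmax / Vnoise).
DR = 20 * log10(9.71 / 0.0457)
DR = 20 * log10(212.47)
DR = 46.55 dB

46.55 dB


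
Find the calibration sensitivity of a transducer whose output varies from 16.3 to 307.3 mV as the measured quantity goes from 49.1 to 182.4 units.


Sensitivity = (y2 - y1) / (x2 - x1).
S = (307.3 - 16.3) / (182.4 - 49.1)
S = 291.0 / 133.3
S = 2.183 mV/unit

2.183 mV/unit


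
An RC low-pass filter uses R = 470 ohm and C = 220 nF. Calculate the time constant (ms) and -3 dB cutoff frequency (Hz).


Time constant: tau = R * C.
tau = 470 * 2.20e-07 = 0.0001034 s
tau = 0.1034 ms
Cutoff frequency: fc = 1 / (2*pi*R*C).
fc = 1 / (2*pi*0.0001034) = 1539.22 Hz

tau = 0.1034 ms, fc = 1539.22 Hz


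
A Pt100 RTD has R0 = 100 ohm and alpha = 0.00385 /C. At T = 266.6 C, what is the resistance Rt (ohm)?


The RTD equation: Rt = R0 * (1 + alpha * T).
Rt = 100 * (1 + 0.00385 * 266.6)
Rt = 100 * (1 + 1.02641)
Rt = 100 * 2.02641
Rt = 202.641 ohm

202.641 ohm


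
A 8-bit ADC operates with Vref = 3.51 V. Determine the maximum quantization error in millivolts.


The maximum quantization error is +/- LSB/2.
LSB = Vref / 2^n = 3.51 / 256 = 0.01371094 V
Max error = LSB / 2 = 0.01371094 / 2 = 0.00685547 V
Max error = 6.8555 mV

6.8555 mV


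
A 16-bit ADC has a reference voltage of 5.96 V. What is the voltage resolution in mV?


The resolution (LSB) of an ADC is Vref / 2^n.
LSB = 5.96 / 2^16
LSB = 5.96 / 65536
LSB = 9.094e-05 V = 0.09094238 mV

0.09094238 mV


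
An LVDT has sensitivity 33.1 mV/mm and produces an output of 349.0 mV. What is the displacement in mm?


Displacement = Vout / sensitivity.
d = 349.0 / 33.1
d = 10.544 mm

10.544 mm


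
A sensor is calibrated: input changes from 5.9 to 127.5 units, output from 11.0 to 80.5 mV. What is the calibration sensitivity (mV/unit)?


Sensitivity = (y2 - y1) / (x2 - x1).
S = (80.5 - 11.0) / (127.5 - 5.9)
S = 69.5 / 121.6
S = 0.5715 mV/unit

0.5715 mV/unit


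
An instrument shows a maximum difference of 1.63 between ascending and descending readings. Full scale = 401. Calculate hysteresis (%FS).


Hysteresis = (max difference / full scale) * 100%.
H = (1.63 / 401) * 100
H = 0.406 %FS

0.406 %FS


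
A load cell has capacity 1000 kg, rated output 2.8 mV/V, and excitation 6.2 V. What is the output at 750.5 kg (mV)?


Vout = rated_output * Vex * (load / capacity).
Vout = 2.8 * 6.2 * (750.5 / 1000)
Vout = 2.8 * 6.2 * 0.7505
Vout = 13.029 mV

13.029 mV


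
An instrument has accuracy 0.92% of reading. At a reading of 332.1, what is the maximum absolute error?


Absolute error = (accuracy% / 100) * reading.
Error = (0.92 / 100) * 332.1
Error = 0.0092 * 332.1
Error = 3.0553

3.0553


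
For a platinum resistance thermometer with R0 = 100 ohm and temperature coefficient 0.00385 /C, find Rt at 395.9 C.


The RTD equation: Rt = R0 * (1 + alpha * T).
Rt = 100 * (1 + 0.00385 * 395.9)
Rt = 100 * (1 + 1.524215)
Rt = 100 * 2.524215
Rt = 252.421 ohm

252.421 ohm


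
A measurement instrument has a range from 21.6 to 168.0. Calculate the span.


Span = upper range - lower range.
Span = 168.0 - (21.6)
Span = 146.4

146.4


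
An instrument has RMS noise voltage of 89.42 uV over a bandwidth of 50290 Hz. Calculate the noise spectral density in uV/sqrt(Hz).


Noise spectral density = Vrms / sqrt(BW).
NSD = 89.42 / sqrt(50290)
NSD = 89.42 / 224.2543
NSD = 0.3987 uV/sqrt(Hz)

0.3987 uV/sqrt(Hz)


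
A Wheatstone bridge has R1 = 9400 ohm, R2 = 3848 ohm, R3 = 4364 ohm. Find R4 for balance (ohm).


At balance: R1*R4 = R2*R3, so R4 = R2*R3/R1.
R4 = 3848 * 4364 / 9400
R4 = 16792672 / 9400
R4 = 1786.45 ohm

1786.45 ohm


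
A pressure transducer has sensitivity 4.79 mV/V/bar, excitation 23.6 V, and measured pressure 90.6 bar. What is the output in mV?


Output = sensitivity * Vex * P.
Vout = 4.79 * 23.6 * 90.6
Vout = 113.044 * 90.6
Vout = 10241.79 mV

10241.79 mV


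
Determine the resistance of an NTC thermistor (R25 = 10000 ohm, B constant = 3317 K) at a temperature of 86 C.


NTC thermistor equation: Rt = R25 * exp(B * (1/T - 1/T25)).
T in Kelvin: 359.15 K, T25 = 298.15 K
1/T - 1/T25 = 1/359.15 - 1/298.15 = -0.00056966
B * (1/T - 1/T25) = 3317 * -0.00056966 = -1.8896
Rt = 10000 * exp(-1.8896) = 1511.4 ohm

1511.4 ohm


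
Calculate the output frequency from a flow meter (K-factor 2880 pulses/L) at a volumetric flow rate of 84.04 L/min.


Frequency = K * Q / 60 (converting L/min to L/s).
f = 2880 * 84.04 / 60
f = 242035.2 / 60
f = 4033.92 Hz

4033.92 Hz


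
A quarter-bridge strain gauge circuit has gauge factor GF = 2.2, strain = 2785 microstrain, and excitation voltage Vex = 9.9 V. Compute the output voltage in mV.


Quarter bridge output: Vout = (GF * epsilon * Vex) / 4.
Vout = (2.2 * 2785e-6 * 9.9) / 4
Vout = 0.0606573 / 4 V
Vout = 0.01516433 V = 15.1643 mV

15.1643 mV


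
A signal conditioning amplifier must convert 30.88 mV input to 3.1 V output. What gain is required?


Gain = Vout / Vin (converting to same units).
G = 3.1 V / 30.88 mV
G = 3100.0 mV / 30.88 mV
G = 100.39

100.39


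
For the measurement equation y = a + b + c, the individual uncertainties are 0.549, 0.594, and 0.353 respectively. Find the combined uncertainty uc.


For a sum of independent quantities, uc = sqrt(u1^2 + u2^2 + u3^2).
uc = sqrt(0.549^2 + 0.594^2 + 0.353^2)
uc = sqrt(0.301401 + 0.352836 + 0.124609)
uc = 0.8825

0.8825


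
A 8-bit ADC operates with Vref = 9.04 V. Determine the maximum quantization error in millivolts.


The maximum quantization error is +/- LSB/2.
LSB = Vref / 2^n = 9.04 / 256 = 0.0353125 V
Max error = LSB / 2 = 0.0353125 / 2 = 0.01765625 V
Max error = 17.6562 mV

17.6562 mV


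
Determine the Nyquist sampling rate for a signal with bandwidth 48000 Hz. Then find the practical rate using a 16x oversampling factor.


By Nyquist theorem, fs_min = 2 * fmax.
fs_min = 2 * 48000 = 96000 Hz
Practical rate = 16 * fs_min = 16 * 96000 = 1536000 Hz

fs_min = 96000 Hz, fs_practical = 1536000 Hz


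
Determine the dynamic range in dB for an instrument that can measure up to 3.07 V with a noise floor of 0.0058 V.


Dynamic range = 20 * log10(Vmax / Vnoise).
DR = 20 * log10(3.07 / 0.0058)
DR = 20 * log10(529.31)
DR = 54.47 dB

54.47 dB


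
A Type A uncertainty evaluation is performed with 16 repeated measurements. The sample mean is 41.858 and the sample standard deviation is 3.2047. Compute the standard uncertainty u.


The standard uncertainty for Type A evaluation is u = s / sqrt(n).
u = 3.2047 / sqrt(16)
u = 3.2047 / 4.0
u = 0.8012

0.8012


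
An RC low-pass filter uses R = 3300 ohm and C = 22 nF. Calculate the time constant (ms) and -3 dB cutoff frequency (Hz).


Time constant: tau = R * C.
tau = 3300 * 2.20e-08 = 7.26e-05 s
tau = 0.0726 ms
Cutoff frequency: fc = 1 / (2*pi*R*C).
fc = 1 / (2*pi*7.26e-05) = 2192.22 Hz

tau = 0.0726 ms, fc = 2192.22 Hz


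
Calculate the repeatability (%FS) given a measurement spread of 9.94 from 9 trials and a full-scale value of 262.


Repeatability = (spread / full scale) * 100%.
R = (9.94 / 262) * 100
R = 3.794 %FS

3.794 %FS


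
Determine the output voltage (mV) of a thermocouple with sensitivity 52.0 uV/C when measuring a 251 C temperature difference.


The thermocouple output V = sensitivity * dT.
V = 52.0 uV/C * 251 C
V = 13052.0 uV
V = 13.052 mV

13.052 mV


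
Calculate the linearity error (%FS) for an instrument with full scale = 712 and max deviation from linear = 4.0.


Linearity error = (max deviation / full scale) * 100%.
Linearity = (4.0 / 712) * 100
Linearity = 0.562 %FS

0.562 %FS


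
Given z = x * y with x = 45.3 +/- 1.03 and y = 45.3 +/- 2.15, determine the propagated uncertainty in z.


For a product z = x*y, the relative uncertainty is:
uz/z = sqrt((ux/x)^2 + (uy/y)^2)
Relative uncertainties: ux/x = 1.03/45.3 = 0.022737
uy/y = 2.15/45.3 = 0.047461
z = 45.3 * 45.3 = 2052.1
uz = 2052.1 * sqrt(0.022737^2 + 0.047461^2) = 107.995

107.995
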